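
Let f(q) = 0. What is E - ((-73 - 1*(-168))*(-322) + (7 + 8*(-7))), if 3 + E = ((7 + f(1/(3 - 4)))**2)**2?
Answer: 33037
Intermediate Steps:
E = 2398 (E = -3 + ((7 + 0)**2)**2 = -3 + (7**2)**2 = -3 + 49**2 = -3 + 2401 = 2398)
E - ((-73 - 1*(-168))*(-322) + (7 + 8*(-7))) = 2398 - ((-73 - 1*(-168))*(-322) + (7 + 8*(-7))) = 2398 - ((-73 + 168)*(-322) + (7 - 56)) = 2398 - (95*(-322) - 49) = 2398 - (-30590 - 49) = 2398 - 1*(-30639) = 2398 + 30639 = 33037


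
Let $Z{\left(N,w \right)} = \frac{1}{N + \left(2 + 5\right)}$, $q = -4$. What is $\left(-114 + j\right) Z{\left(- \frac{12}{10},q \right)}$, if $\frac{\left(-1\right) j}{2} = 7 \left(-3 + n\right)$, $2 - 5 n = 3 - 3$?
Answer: $- \frac{388}{29} \approx -13.379$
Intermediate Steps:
$n = \frac{2}{5}$ ($n = \frac{2}{5} - \frac{3 - 3}{5} = \frac{2}{5} - 0 = \frac{2}{5} + 0 = \frac{2}{5} \approx 0.4$)
$j = \frac{182}{5}$ ($j = - 2 \cdot 7 \left(-3 + \frac{2}{5}\right) = - 2 \cdot 7 \left(- \frac{13}{5}\right) = \left(-2\right) \left(- \frac{91}{5}\right) = \frac{182}{5} \approx 36.4$)
$Z{\left(N,w \right)} = \frac{1}{7 + N}$ ($Z{\left(N,w \right)} = \frac{1}{N + 7} = \frac{1}{7 + N}$)
$\left(-114 + j\right) Z{\left(- \frac{12}{10},q \right)} = \frac{-114 + \frac{182}{5}}{7 - \frac{12}{10}} = - \frac{388}{5 \left(7 - \frac{6}{5}\right)} = - \frac{388}{5 \cdot \frac{29}{5}} = \left(- \frac{388}{5}\right) \frac{5}{29} = - \frac{388}{29}$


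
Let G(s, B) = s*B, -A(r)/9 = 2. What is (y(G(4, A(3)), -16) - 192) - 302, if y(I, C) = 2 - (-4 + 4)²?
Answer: -492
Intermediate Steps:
A(r) = -18 (A(r) = -9*2 = -18)
G(s, B) = B*s
y(I, C) = 2 (y(I, C) = 2 - 1*0² = 2 - 1*0 = 2 + 0 = 2)
(y(G(4, A(3)), -16) - 192) - 302 = (2 - 192) - 302 = -190 - 302 = -492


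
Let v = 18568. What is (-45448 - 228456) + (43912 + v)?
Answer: -211424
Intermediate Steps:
(-45448 - 228456) + (43912 + v) = (-45448 - 228456) + (43912 + 18568) = -273904 + 62480 = -211424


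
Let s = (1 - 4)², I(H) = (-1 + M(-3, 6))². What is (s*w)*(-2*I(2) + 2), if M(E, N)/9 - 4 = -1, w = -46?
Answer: 558900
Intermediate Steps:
M(E, N) = 27 (M(E, N) = 36 + 9*(-1) = 36 - 9 = 27)
I(H) = 676 (I(H) = (-1 + 27)² = 26² = 676)
s = 9 (s = (-3)² = 9)
(s*w)*(-2*I(2) + 2) = (9*(-46))*(-2*676 + 2) = -414*(-1352 + 2) = -414*(-1350) = 558900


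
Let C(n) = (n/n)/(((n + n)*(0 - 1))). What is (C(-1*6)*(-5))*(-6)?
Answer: 5/2 ≈ 2.5000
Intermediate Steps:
C(n) = -1/(2*n) (C(n) = 1/((2*n)*(-1)) = 1/(-2*n) = 1*(-1/(2*n)) = -1/(2*n))
(C(-1*6)*(-5))*(-6) = (-1/(2*((-1*6)))*(-5))*(-6) = (-½/(-6)*(-5))*(-6) = (-½*(-⅙)*(-5))*(-6) = ((1/12)*(-5))*(-6) = -5/12*(-6) = 5/2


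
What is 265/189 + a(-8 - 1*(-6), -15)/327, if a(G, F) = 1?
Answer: 28948/20601 ≈ 1.4052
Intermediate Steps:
265/189 + a(-8 - 1*(-6), -15)/327 = 265/189 + 1/327 = 28948/20601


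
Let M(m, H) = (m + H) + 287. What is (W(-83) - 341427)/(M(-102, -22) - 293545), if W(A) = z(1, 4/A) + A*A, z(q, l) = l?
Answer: 13883329/12175353 ≈ 1.1403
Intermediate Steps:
M(m, H) = 287 + H + m (M(m, H) = (H + m) + 287 = 287 + H + m)
W(A) = A² + 4/A (W(A) = 4/A + A*A = 4/A + A² = A² + 4/A)
(W(-83) - 341427)/(M(-102, -22) - 293545) = ((4 + (-83)³)/(-83) - 341427)/((287 - 22 - 102) - 293545) = (-(4 - 571787)/83 - 341427)/(163 - 293545) = (-1/83*(-571783) - 341427)/(-293382) = (571783/83 - 341427)*(-1/293382) = -27766658/83*(-1/293382) = 13883329/12175353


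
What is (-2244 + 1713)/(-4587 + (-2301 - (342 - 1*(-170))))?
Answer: 531/7400 ≈ 0.071757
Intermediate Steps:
(-2244 + 1713)/(-4587 + (-2301 - (342 - 1*(-170)))) = -531/(-4587 + (-2301 - (342 + 170))) = -531/(-4587 + (-2301 - 1*512)) = -531/(-4587 + (-2301 - 512)) = -531/(-4587 - 2813) = -531/(-7400) = -531*(-1/7400) = 531/7400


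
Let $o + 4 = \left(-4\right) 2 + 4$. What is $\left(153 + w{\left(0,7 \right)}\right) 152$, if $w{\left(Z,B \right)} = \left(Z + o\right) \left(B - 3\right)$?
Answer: $18392$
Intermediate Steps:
$o = -8$ ($o = -4 + \left(\left(-4\right) 2 + 4\right) = -4 + \left(-8 + 4\right) = -4 - 4 = -8$)
$w{\left(Z,B \right)} = \left(-8 + Z\right) \left(-3 + B\right)$ ($w{\left(Z,B \right)} = \left(Z - 8\right) \left(B - 3\right) = \left(-8 + Z\right) \left(-3 + B\right)$)
$\left(153 + w{\left(0,7 \right)}\right) 152 = \left(153 + \left(24 - 56 - 0 + 7 \cdot 0\right)\right) 152 = \left(153 + \left(24 - 56 + 0 + 0\right)\right) 152 = \left(153 - 32\right) 152 = 121 \cdot 152 = 18392$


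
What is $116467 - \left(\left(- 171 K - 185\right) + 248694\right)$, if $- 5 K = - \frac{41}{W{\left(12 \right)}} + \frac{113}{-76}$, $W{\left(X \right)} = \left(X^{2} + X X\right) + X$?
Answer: $- \frac{32996619}{250} \approx -1.3199 \cdot 10^{5}$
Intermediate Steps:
$W{\left(X \right)} = X + 2 X^{2}$ ($W{\left(X \right)} = \left(X^{2} + X^{2}\right) + X = 2 X^{2} + X = X + 2 X^{2}$)
$K = \frac{4627}{14250}$ ($K = - \frac{- \frac{41}{12 \left(1 + 2 \cdot 12\right)} + \frac{113}{-76}}{5} = - \frac{- \frac{41}{12 \left(1 + 24\right)} + 113 \left(- \frac{1}{76}\right)}{5} = - \frac{- \frac{41}{12 \cdot 25} - \frac{113}{76}}{5} = - \frac{- \frac{41}{300} - \frac{113}{76}}{5} = \left(- \frac{1}{5}\right) \left(- \frac{4627}{2850}\right) = \frac{4627}{14250} \approx 0.3247$)
$116467 - \left(\left(- 171 K - 185\right) + 248694\right) = 116467 - \left(\left(\left(-171\right) \frac{4627}{14250} - 185\right) + 248694\right) = 116467 - \left(\left(- \frac{13881}{250} - 185\right) + 248694\right) = 116467 - \left(- \frac{60131}{250} + 248694\right) = 116467 - \frac{62113369}{250} = - \frac{32996619}{250}$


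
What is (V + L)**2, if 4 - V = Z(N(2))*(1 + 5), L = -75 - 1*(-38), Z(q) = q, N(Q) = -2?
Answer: 441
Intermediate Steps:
L = -37 (L = -75 + 38 = -37)
V = 16 (V = 4 - (-2)*(1 + 5) = 4 - (-2)*6 = 4 - 1*(-12) = 4 + 12 = 16)
(V + L)**2 = (16 - 37)**2 = (-21)**2 = 441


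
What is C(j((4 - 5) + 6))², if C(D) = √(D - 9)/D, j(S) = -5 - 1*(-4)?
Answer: -10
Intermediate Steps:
j(S) = -1 (j(S) = -5 + 4 = -1)
C(D) = √(-9 + D)/D
C(j((4 - 5) + 6))² = (√(-9 - 1)/(-1))² = (-√(-10))² = (-I*√10)² = -10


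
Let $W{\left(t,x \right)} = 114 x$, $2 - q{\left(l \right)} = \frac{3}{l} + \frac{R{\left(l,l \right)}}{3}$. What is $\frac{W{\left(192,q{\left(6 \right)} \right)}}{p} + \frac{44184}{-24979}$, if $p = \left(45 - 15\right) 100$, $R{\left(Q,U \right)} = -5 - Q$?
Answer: $- \frac{117839369}{74937000} \approx -1.5725$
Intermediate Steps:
$p = 3000$ ($p = 30 \cdot 100 = 3000$)
$q{\left(l \right)} = \frac{11}{3} - \frac{3}{l} + \frac{l}{3}$ ($q{\left(l \right)} = 2 - \left(\frac{3}{l} + \frac{-5 - l}{3}\right) = 2 - \left(\frac{3}{l} + \left(-5 - l\right) \frac{1}{3}\right) = 2 - \left(\frac{3}{l} - \left(\frac{5}{3} + \frac{l}{3}\right)\right) = 2 - \left(- \frac{5}{3} + \frac{3}{l} - \frac{l}{3}\right) = 2 + \left(\frac{5}{3} - \frac{3}{l} + \frac{l}{3}\right) = \frac{11}{3} - \frac{3}{l} + \frac{l}{3}$)
$\frac{W{\left(192,q{\left(6 \right)} \right)}}{p} + \frac{44184}{-24979} = \frac{114 \frac{-9 + 6 \left(11 + 6\right)}{3 \cdot 6}}{3000} + \frac{44184}{-24979} = 114 \cdot \frac{1}{3} \cdot \frac{1}{6} \left(-9 + 6 \cdot 17\right) \frac{1}{3000} + 44184 \left(- \frac{1}{24979}\right) = 114 \cdot \frac{1}{3} \cdot \frac{1}{6} \left(-9 + 102\right) \frac{1}{3000} - \frac{44184}{24979} = 114 \cdot \frac{1}{3} \cdot \frac{1}{6} \cdot 93 \cdot \frac{1}{3000} - \frac{44184}{24979} = 114 \cdot \frac{31}{6} \cdot \frac{1}{3000} - \frac{44184}{24979} = 589 \cdot \frac{1}{3000} - \frac{44184}{24979} = \frac{589}{3000} - \frac{44184}{24979} = - \frac{117839369}{74937000}$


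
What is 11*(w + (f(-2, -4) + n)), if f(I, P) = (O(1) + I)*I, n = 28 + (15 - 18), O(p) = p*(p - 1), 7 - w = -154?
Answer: 2090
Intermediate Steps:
w = 161 (w = 7 - 1*(-154) = 7 + 154 = 161)
O(p) = p*(-1 + p)
n = 25 (n = 28 - 3 = 25)
f(I, P) = I² (f(I, P) = (1*(-1 + 1) + I)*I = (1*0 + I)*I = (0 + I)*I = I*I = I²)
11*(w + (f(-2, -4) + n)) = 11*(161 + ((-2)² + 25)) = 11*(161 + (4 + 25)) = 11*(161 + 29) = 11*190 = 2090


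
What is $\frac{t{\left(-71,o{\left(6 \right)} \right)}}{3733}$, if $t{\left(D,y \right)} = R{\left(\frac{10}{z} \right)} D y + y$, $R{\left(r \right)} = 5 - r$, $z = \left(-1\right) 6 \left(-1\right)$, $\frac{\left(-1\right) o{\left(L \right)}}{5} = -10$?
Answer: $- \frac{35350}{11199} \approx -3.1565$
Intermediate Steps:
$o{\left(L \right)} = 50$ ($o{\left(L \right)} = \left(-5\right) \left(-10\right) = 50$)
$z = 6$ ($z = \left(-6\right) \left(-1\right) = 6$)
$t{\left(D,y \right)} = y + \frac{10 D y}{3}$ ($t{\left(D,y \right)} = \left(5 - \frac{10}{6}\right) D y + y = \left(5 - 10 \cdot \frac{1}{6}\right) D y + y = \left(5 - \frac{5}{3}\right) D y + y = \frac{10 D}{3} y + y = \frac{10 D y}{3} + y = y + \frac{10 D y}{3}$)
$\frac{t{\left(-71,o{\left(6 \right)} \right)}}{3733} = \frac{\frac{1}{3} \cdot 50 \left(3 + 10 \left(-71\right)\right)}{3733} = \frac{1}{3} \cdot 50 \left(3 - 710\right) \frac{1}{3733} = \frac{1}{3} \cdot 50 \left(-707\right) \frac{1}{3733} = \left(- \frac{35350}{3}\right) \frac{1}{3733} = - \frac{35350}{11199}$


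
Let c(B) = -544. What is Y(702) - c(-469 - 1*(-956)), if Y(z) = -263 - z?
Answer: -421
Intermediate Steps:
Y(702) - c(-469 - 1*(-956)) = (-263 - 1*702) - 1*(-544) = (-263 - 702) + 544 = -965 + 544 = -421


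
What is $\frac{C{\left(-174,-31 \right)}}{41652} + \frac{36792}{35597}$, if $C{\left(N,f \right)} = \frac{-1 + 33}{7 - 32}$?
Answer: $\frac{9577592624}{9266789025} \approx 1.0335$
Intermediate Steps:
$C{\left(N,f \right)} = - \frac{32}{25}$ ($C{\left(N,f \right)} = \frac{32}{-25} = 32 \left(- \frac{1}{25}\right) = - \frac{32}{25}$)
$\frac{C{\left(-174,-31 \right)}}{41652} + \frac{36792}{35597} = - \frac{32}{25 \cdot 41652} + \frac{36792}{35597} = \left(- \frac{32}{25}\right) \frac{1}{41652} + 36792 \cdot \frac{1}{35597} = - \frac{8}{260325} + \frac{36792}{35597} = \frac{9577592624}{9266789025}$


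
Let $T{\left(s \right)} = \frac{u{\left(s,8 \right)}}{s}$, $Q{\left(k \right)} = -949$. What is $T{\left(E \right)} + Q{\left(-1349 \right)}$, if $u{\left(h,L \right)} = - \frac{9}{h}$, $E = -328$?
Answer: $- \frac{102097225}{107584} \approx -949.0$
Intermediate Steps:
$T{\left(s \right)} = - \frac{9}{s^{2}}$ ($T{\left(s \right)} = \frac{\left(-9\right) \frac{1}{s}}{s} = - \frac{9}{s^{2}}$)
$T{\left(E \right)} + Q{\left(-1349 \right)} = - \frac{9}{107584} - 949 = - \frac{102097225}{107584}$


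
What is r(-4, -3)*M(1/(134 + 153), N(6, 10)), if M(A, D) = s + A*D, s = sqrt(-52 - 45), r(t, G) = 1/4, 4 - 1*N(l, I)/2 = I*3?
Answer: -13/287 + I*sqrt(97)/4 ≈ -0.045296 + 2.4622*I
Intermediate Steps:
N(l, I) = 8 - 6*I (N(l, I) = 8 - 2*I*3 = 8 - 6*I)
r(t, G) = 1/4
s = I*sqrt(97) (s = sqrt(-97) = I*sqrt(97) ≈ 9.8489*I)
M(A, D) = I*sqrt(97) + A*D
r(-4, -3)*M(1/(134 + 153), N(6, 10)) = (I*sqrt(97) + (8 - 6*10)/(134 + 153))/4 = (I*sqrt(97) + (8 - 60)/287)/4 = (I*sqrt(97) + (1/287)*(-52))/4 = (I*sqrt(97) - 52/287)/4 = (-52/287 + I*sqrt(97))/4 = -13/287 + I*sqrt(97)/4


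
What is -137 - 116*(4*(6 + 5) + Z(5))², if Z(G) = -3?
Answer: -195133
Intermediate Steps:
-137 - 116*(4*(6 + 5) + Z(5))² = -137 - 116*(4*(6 + 5) - 3)² = -137 - 116*(4*11 - 3)² = -137 - 116*(44 - 3)² = -137 - 116*41² = -137 - 116*1681 = -137 - 194996 = -195133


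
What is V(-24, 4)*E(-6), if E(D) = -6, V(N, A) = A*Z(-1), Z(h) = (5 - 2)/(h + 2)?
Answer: -72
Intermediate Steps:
Z(h) = 3/(2 + h)
V(N, A) = 3*A (V(N, A) = A*(3/(2 - 1)) = A*(3/1) = A*(3*1) = A*3 = 3*A)
V(-24, 4)*E(-6) = (3*4)*(-6) = 12*(-6) = -72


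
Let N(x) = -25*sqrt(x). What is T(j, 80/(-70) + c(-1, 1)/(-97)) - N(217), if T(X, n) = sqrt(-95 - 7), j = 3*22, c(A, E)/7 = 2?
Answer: 25*sqrt(217) + I*sqrt(102) ≈ 368.27 + 10.1*I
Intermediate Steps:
c(A, E) = 14 (c(A, E) = 7*2 = 14)
j = 66
T(X, n) = I*sqrt(102) (T(X, n) = sqrt(-102) = I*sqrt(102))
T(j, 80/(-70) + c(-1, 1)/(-97)) - N(217) = I*sqrt(102) - (-25)*sqrt(217) = I*sqrt(102) + 25*sqrt(217) = 25*sqrt(217) + I*sqrt(102)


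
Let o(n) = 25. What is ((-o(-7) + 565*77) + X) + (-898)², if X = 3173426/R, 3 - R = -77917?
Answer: 33113067353/38960 ≈ 8.4993e+5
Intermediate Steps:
R = 77920 (R = 3 - 1*(-77917) = 3 + 77917 = 77920)
X = 1586713/38960 (X = 3173426/77920 = 3173426*(1/77920) = 1586713/38960 ≈ 40.727)
((-o(-7) + 565*77) + X) + (-898)² = ((-1*25 + 565*77) + 1586713/38960) + (-898)² = ((-25 + 43505) + 1586713/38960) + 806404 = (43480 + 1586713/38960) + 806404 = 1695567513/38960 + 806404 = 33113067353/38960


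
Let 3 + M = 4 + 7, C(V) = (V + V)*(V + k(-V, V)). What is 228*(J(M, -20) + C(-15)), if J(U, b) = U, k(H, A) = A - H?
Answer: 309624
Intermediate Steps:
C(V) = 6*V² (C(V) = (V + V)*(V + (V - (-1)*V)) = (2*V)*(V + (V + V)) = (2*V)*(V + 2*V) = (2*V)*(3*V) = 6*V²)
M = 8 (M = -3 + (4 + 7) = -3 + 11 = 8)
228*(J(M, -20) + C(-15)) = 228*(8 + 6*(-15)²) = 228*(8 + 6*225) = 228*(8 + 1350) = 228*1358 = 309624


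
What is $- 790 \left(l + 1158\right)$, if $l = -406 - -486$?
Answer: $-978020$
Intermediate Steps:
$l = 80$ ($l = -406 + 486 = 80$)
$- 790 \left(l + 1158\right) = - 790 \left(80 + 1158\right) = \left(-790\right) 1238 = -978020$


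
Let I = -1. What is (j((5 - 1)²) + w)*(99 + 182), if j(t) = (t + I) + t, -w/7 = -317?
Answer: 632250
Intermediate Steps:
w = 2219 (w = -7*(-317) = 2219)
j(t) = -1 + 2*t (j(t) = (t - 1) + t = (-1 + t) + t = -1 + 2*t)
(j((5 - 1)²) + w)*(99 + 182) = ((-1 + 2*(5 - 1)²) + 2219)*(99 + 182) = ((-1 + 2*4²) + 2219)*281 = ((-1 + 2*16) + 2219)*281 = ((-1 + 32) + 2219)*281 = (31 + 2219)*281 = 2250*281 = 632250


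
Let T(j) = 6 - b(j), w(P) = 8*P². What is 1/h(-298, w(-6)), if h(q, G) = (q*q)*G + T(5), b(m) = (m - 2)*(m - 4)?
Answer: 1/25575555 ≈ 3.9100e-8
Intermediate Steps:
b(m) = (-4 + m)*(-2 + m) (b(m) = (-2 + m)*(-4 + m) = (-4 + m)*(-2 + m))
T(j) = -2 - j² + 6*j (T(j) = 6 - (8 + j² - 6*j) = 6 + (-8 - j² + 6*j) = -2 - j² + 6*j)
h(q, G) = 3 + G*q² (h(q, G) = (q*q)*G + (-2 - 1*5² + 6*5) = q²*G + (-2 - 1*25 + 30) = G*q² + (-2 - 25 + 30) = G*q² + 3 = 3 + G*q²)
1/h(-298, w(-6)) = 1/(3 + (8*(-6)²)*(-298)²) = 1/(3 + (8*36)*88804) = 1/(3 + 288*88804) = 1/(3 + 25575552) = 1/25575555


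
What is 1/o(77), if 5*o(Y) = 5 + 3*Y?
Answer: 5/236 ≈ 0.021186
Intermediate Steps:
o(Y) = 1 + 3*Y/5 (o(Y) = (5 + 3*Y)/5 = 1 + 3*Y/5)
1/o(77) = 1/(1 + (⅗)*77) = 1/(1 + 231/5) = 1/(236/5) = 5/236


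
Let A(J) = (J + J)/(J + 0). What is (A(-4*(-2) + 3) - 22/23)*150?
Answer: 3600/23 ≈ 156.52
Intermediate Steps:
A(J) = 2 (A(J) = (2*J)/J = 2)
(A(-4*(-2) + 3) - 22/23)*150 = (2 - 22/23)*150 = (24/23)*150 = 3600/23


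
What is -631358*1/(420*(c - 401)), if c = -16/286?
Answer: 6448871/1720530 ≈ 3.7482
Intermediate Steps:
c = -8/143 (c = -16*1/286 = -8/143 ≈ -0.055944)
-631358*1/(420*(c - 401)) = -631358*1/(420*(-8/143 - 401)) = -631358/((-57351/143*420)) = -631358/(-24087420/143) = -631358*(-143/24087420) = 6448871/1720530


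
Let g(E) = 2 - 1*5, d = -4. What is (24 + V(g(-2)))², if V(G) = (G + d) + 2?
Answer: 361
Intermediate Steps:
g(E) = -3 (g(E) = 2 - 5 = -3)
V(G) = -2 + G (V(G) = (G - 4) + 2 = (-4 + G) + 2 = -2 + G)
(24 + V(g(-2)))² = (24 + (-2 - 3))² = (24 - 5)² = 19² = 361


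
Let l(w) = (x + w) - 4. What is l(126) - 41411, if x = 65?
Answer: -41224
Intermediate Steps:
l(w) = 61 + w (l(w) = (65 + w) - 4 = 61 + w)
l(126) - 41411 = (61 + 126) - 41411 = 187 - 41411 = -41224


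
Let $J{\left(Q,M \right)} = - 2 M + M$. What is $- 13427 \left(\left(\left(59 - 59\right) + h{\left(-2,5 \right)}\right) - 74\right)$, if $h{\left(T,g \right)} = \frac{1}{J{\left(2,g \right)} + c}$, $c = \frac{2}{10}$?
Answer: $\frac{23913487}{24} \approx 9.964 \cdot 10^{5}$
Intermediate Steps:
$J{\left(Q,M \right)} = - M$
$c = \frac{1}{5}$ ($c = 2 \cdot \frac{1}{10} = \frac{1}{5} \approx 0.2$)
$h{\left(T,g \right)} = \frac{1}{\frac{1}{5} - g}$ ($h{\left(T,g \right)} = \frac{1}{- g + \frac{1}{5}} = \frac{1}{\frac{1}{5} - g}$)
$- 13427 \left(\left(\left(59 - 59\right) + h{\left(-2,5 \right)}\right) - 74\right) = - 13427 \left(\left(\left(59 - 59\right) - \frac{5}{-1 + 5 \cdot 5}\right) - 74\right) = - 13427 \left(\left(\left(59 - 59\right) - \frac{5}{-1 + 25}\right) - 74\right) = - 13427 \left(\left(0 - \frac{5}{24}\right) - 74\right) = - 13427 \left(- \frac{5}{24} - 74\right) = \left(-13427\right) \left(- \frac{1781}{24}\right) = \frac{23913487}{24}$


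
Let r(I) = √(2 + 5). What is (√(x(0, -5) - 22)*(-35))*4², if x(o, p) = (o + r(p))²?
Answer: -560*I*√15 ≈ -2168.9*I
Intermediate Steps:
r(I) = √7
x(o, p) = (o + √7)²
(√(x(0, -5) - 22)*(-35))*4² = (√((0 + √7)² - 22)*(-35))*4² = (√((√7)² - 22)*(-35))*16 = (√(7 - 22)*(-35))*16 = (√(-15)*(-35))*16 = ((I*√15)*(-35))*16 = -35*I*√15*16 = -560*I*√15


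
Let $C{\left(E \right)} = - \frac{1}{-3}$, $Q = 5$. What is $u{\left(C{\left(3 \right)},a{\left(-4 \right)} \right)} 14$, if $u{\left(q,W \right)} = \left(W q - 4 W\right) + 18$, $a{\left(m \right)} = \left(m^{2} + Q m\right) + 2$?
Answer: $\frac{1064}{3} \approx 354.67$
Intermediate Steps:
$C{\left(E \right)} = \frac{1}{3}$ ($C{\left(E \right)} = \left(-1\right) \left(- \frac{1}{3}\right) = \frac{1}{3}$)
$a{\left(m \right)} = 2 + m^{2} + 5 m$ ($a{\left(m \right)} = \left(m^{2} + 5 m\right) + 2 = 2 + m^{2} + 5 m$)
$u{\left(q,W \right)} = 18 - 4 W + W q$ ($u{\left(q,W \right)} = \left(- 4 W + W q\right) + 18 = 18 - 4 W + W q$)
$u{\left(C{\left(3 \right)},a{\left(-4 \right)} \right)} 14 = \left(18 - 4 \left(2 + \left(-4\right)^{2} + 5 \left(-4\right)\right) + \left(2 + \left(-4\right)^{2} + 5 \left(-4\right)\right) \frac{1}{3}\right) 14 = \left(18 - 4 \left(2 + 16 - 20\right) + \left(2 + 16 - 20\right) \frac{1}{3}\right) 14 = \left(18 - -8 - \frac{2}{3}\right) 14 = \left(18 + 8 - \frac{2}{3}\right) 14 = \frac{76}{3} \cdot 14 = \frac{1064}{3}$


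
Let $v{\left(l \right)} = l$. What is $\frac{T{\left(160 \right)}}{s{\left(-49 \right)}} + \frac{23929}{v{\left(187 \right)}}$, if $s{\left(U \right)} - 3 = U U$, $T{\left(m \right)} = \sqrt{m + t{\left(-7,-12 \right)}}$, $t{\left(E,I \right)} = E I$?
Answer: $\frac{23929}{187} + \frac{\sqrt{61}}{1202} \approx 127.97$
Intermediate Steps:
$T{\left(m \right)} = \sqrt{84 + m}$ ($T{\left(m \right)} = \sqrt{m - -84} = \sqrt{m + 84} = \sqrt{84 + m}$)
$s{\left(U \right)} = 3 + U^{2}$ ($s{\left(U \right)} = 3 + U U = 3 + U^{2}$)
$\frac{T{\left(160 \right)}}{s{\left(-49 \right)}} + \frac{23929}{v{\left(187 \right)}} = \frac{\sqrt{84 + 160}}{3 + \left(-49\right)^{2}} + \frac{23929}{187} = \frac{\sqrt{244}}{3 + 2401} + 23929 \cdot \frac{1}{187} = \frac{2 \sqrt{61}}{2404} + \frac{23929}{187} = 2 \sqrt{61} \cdot \frac{1}{2404} + \frac{23929}{187} = \frac{\sqrt{61}}{1202} + \frac{23929}{187} = \frac{23929}{187} + \frac{\sqrt{61}}{1202}$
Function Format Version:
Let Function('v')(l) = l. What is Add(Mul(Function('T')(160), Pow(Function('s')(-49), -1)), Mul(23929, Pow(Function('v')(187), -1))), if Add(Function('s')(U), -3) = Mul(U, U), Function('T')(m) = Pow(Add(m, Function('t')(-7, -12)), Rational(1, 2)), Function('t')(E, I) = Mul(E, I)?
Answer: Add(Rational(23929, 187), Mul(Rational(1, 1202), Pow(61, Rational(1, 2)))) ≈ 127.97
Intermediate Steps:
Function('T')(m) = Pow(Add(84, m), Rational(1, 2)) (Function('T')(m) = Pow(Add(m, Mul(-7, -12)), Rational(1, 2)) = Pow(Add(m, 84), Rational(1, 2)) = Pow(Add(84, m), Rational(1, 2)))
Function('s')(U) = Add(3, Pow(U, 2)) (Function('s')(U) = Add(3, Mul(U, U)) = Add(3, Pow(U, 2)))
Add(Mul(Function('T')(160), Pow(Function('s')(-49), -1)), Mul(23929, Pow(Function('v')(187), -1))) = Add(Mul(Pow(Add(84, 160), Rational(1, 2)), Pow(Add(3, Pow(-49, 2)), -1)), Mul(23929, Pow(187, -1))) = Add(Mul(Pow(244, Rational(1, 2)), Pow(Add(3, 2401), -1)), Mul(23929, Rational(1, 187))) = Add(Mul(Mul(2, Pow(61, Rational(1, 2))), Pow(2404, -1)), Rational(23929, 187)) = Add(Mul(Mul(2, Pow(61, Rational(1, 2))), Rational(1, 2404)), Rational(23929, 187)) = Add(Mul(Rational(1, 1202), Pow(61, Rational(1, 2))), Rational(23929, 187)) = Add(Rational(23929, 187), Mul(Rational(1, 1202), Pow(61, Rational(1, 2))))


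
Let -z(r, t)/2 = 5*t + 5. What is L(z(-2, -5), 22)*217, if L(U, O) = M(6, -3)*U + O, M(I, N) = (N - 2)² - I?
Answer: 169694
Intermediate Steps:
z(r, t) = -10 - 10*t (z(r, t) = -2*(5*t + 5) = -2*(5 + 5*t) = -10 - 10*t)
M(I, N) = (-2 + N)² - I
L(U, O) = O + 19*U (L(U, O) = ((-2 - 3)² - 1*6)*U + O = ((-5)² - 6)*U + O = (25 - 6)*U + O = 19*U + O = O + 19*U)
L(z(-2, -5), 22)*217 = (22 + 19*(-10 - 10*(-5)))*217 = (22 + 19*(-10 + 50))*217 = (22 + 19*40)*217 = (22 + 760)*217 = 782*217 = 169694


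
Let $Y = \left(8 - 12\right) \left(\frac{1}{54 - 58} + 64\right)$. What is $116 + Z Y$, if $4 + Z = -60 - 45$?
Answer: $27911$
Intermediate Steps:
$Z = -109$ ($Z = -4 - 105 = -109$)
$Y = -255$ ($Y = - 4 \left(\frac{1}{-4} + 64\right) = - 4 \left(- \frac{1}{4} + 64\right) = \left(-4\right) \frac{255}{4} = -255$)
$116 + Z Y = 116 - -27795 = 116 + 27795 = 27911$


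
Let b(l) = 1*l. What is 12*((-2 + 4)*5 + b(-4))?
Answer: 72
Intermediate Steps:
b(l) = l
12*((-2 + 4)*5 + b(-4)) = 12*((-2 + 4)*5 - 4) = 12*(2*5 - 4) = 12*(10 - 4) = 12*6 = 72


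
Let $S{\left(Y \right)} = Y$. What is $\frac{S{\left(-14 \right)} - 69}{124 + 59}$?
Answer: $- \frac{83}{183} \approx -0.45355$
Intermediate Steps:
$\frac{S{\left(-14 \right)} - 69}{124 + 59} = \frac{-14 - 69}{124 + 59} = \frac{-14 - 69}{183} = \frac{1}{183} \left(-83\right) = - \frac{83}{183}$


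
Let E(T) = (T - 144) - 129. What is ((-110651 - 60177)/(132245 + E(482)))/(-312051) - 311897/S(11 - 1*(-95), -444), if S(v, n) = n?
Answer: 306939348151685/436942547628 ≈ 702.47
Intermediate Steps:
E(T) = -273 + T (E(T) = (-144 + T) - 129 = -273 + T)
((-110651 - 60177)/(132245 + E(482)))/(-312051) - 311897/S(11 - 1*(-95), -444) = ((-110651 - 60177)/(132245 + (-273 + 482)))/(-312051) - 311897/(-444) = -170828/(132245 + 209)*(-1/312051) - 311897*(-1/444) = -170828/132454*(-1/312051) + 311897/444 = -170828*1/132454*(-1/312051) + 311897/444 = -12202/9461*(-1/312051) + 311897/444 = 12202/2952314511 + 311897/444 = 306939348151685/436942547628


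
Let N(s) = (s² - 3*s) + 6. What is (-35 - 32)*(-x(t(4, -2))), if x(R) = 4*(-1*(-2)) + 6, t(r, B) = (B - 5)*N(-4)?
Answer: 938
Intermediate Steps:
N(s) = 6 + s² - 3*s
t(r, B) = -170 + 34*B (t(r, B) = (B - 5)*(6 + (-4)² - 3*(-4)) = (-5 + B)*(6 + 16 + 12) = (-5 + B)*34 = -170 + 34*B)
x(R) = 14 (x(R) = 4*2 + 6 = 8 + 6 = 14)
(-35 - 32)*(-x(t(4, -2))) = (-35 - 32)*(-1*14) = -67*(-14) = 938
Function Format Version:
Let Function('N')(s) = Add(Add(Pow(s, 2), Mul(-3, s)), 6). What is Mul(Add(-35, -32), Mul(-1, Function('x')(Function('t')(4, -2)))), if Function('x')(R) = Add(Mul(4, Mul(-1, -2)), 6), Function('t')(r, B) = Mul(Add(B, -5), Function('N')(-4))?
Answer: 938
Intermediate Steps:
Function('N')(s) = Add(6, Pow(s, 2), Mul(-3, s))
Function('t')(r, B) = Add(-170, Mul(34, B)) (Function('t')(r, B) = Mul(Add(B, -5), Add(6, Pow(-4, 2), Mul(-3, -4))) = Mul(Add(-5, B), Add(6, 16, 12)) = Mul(Add(-5, B), 34) = Add(-170, Mul(34, B)))
Function('x')(R) = 14 (Function('x')(R) = Add(Mul(4, 2), 6) = Add(8, 6) = 14)
Mul(Add(-35, -32), Mul(-1, Function('x')(Function('t')(4, -2)))) = Mul(Add(-35, -32), Mul(-1, 14)) = Mul(-67, -14) = 938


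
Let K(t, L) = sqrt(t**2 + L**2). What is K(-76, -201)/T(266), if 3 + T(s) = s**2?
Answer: sqrt(46177)/70753 ≈ 0.0030372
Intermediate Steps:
T(s) = -3 + s**2
K(t, L) = sqrt(L**2 + t**2)
K(-76, -201)/T(266) = sqrt((-201)**2 + (-76)**2)/(-3 + 266**2) = sqrt(40401 + 5776)/(-3 + 70756) = sqrt(46177)/70753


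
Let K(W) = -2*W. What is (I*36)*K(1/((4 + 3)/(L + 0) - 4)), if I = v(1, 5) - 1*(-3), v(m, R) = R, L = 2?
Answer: 1152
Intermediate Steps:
I = 8 (I = 5 - 1*(-3) = 5 + 3 = 8)
(I*36)*K(1/((4 + 3)/(L + 0) - 4)) = (8*36)*(-2/((4 + 3)/(2 + 0) - 4)) = 288*(-2/(7/2 - 4)) = 288*(-2/(-½)) = 288*(-2*(-2)) = 288*4 = 1152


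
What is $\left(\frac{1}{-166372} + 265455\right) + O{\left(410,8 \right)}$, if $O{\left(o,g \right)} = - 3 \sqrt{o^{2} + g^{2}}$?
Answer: $\frac{44164279259}{166372} - 6 \sqrt{42041} \approx 2.6423 \cdot 10^{5}$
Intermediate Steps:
$O{\left(o,g \right)} = - 3 \sqrt{g^{2} + o^{2}}$
$\left(\frac{1}{-166372} + 265455\right) + O{\left(410,8 \right)} = \left(\frac{1}{-166372} + 265455\right) - 3 \sqrt{8^{2} + 410^{2}} = \left(- \frac{1}{166372} + 265455\right) - 3 \sqrt{64 + 168100} = \frac{44164279259}{166372} - 3 \sqrt{168164} = \frac{44164279259}{166372} - 3 \cdot 2 \sqrt{42041} = \frac{44164279259}{166372} - 6 \sqrt{42041}$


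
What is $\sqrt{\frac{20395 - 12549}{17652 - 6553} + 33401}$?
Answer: $\frac{\sqrt{4114682823955}}{11099} \approx 182.76$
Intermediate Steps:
$\sqrt{\frac{20395 - 12549}{17652 - 6553} + 33401} = \sqrt{\frac{20395 - 12549}{11099} + 33401} = \sqrt{\left(20395 - 12549\right) \frac{1}{11099} + 33401} = \sqrt{7846 \cdot \frac{1}{11099} + 33401} = \sqrt{\frac{7846}{11099} + 33401} = \sqrt{\frac{370725545}{11099}} = \frac{\sqrt{4114682823955}}{11099}$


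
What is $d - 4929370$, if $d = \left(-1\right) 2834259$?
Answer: $-7763629$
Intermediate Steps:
$d = -2834259$
$d - 4929370 = -2834259 - 4929370 = -7763629$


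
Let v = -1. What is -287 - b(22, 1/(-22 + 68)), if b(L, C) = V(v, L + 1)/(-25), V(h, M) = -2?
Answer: -7177/25 ≈ -287.08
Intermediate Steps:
b(L, C) = 2/25 (b(L, C) = -2/(-25) = -2*(-1/25) = 2/25)
-287 - b(22, 1/(-22 + 68)) = -287 - 1*2/25 = -287 - 2/25 = -7177/25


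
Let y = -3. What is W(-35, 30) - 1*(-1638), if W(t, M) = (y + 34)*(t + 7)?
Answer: 770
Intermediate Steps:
W(t, M) = 217 + 31*t (W(t, M) = (-3 + 34)*(t + 7) = 31*(7 + t) = 217 + 31*t)
W(-35, 30) - 1*(-1638) = (217 + 31*(-35)) - 1*(-1638) = (217 - 1085) + 1638 = -868 + 1638 = 770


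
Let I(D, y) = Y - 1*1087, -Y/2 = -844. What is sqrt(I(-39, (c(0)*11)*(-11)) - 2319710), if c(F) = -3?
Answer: I*sqrt(2319109) ≈ 1522.9*I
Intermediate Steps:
Y = 1688 (Y = -2*(-844) = 1688)
I(D, y) = 601 (I(D, y) = 1688 - 1*1087 = 1688 - 1087 = 601)
sqrt(I(-39, (c(0)*11)*(-11)) - 2319710) = sqrt(601 - 2319710) = sqrt(-2319109) = I*sqrt(2319109)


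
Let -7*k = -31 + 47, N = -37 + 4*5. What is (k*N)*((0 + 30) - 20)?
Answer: 2720/7 ≈ 388.57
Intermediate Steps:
N = -17 (N = -37 + 20 = -17)
k = -16/7 (k = -(-31 + 47)/7 = -⅐*16 = -16/7 ≈ -2.2857)
(k*N)*((0 + 30) - 20) = (-16/7*(-17))*((0 + 30) - 20) = 272*(30 - 20)/7 = (272/7)*10 = 2720/7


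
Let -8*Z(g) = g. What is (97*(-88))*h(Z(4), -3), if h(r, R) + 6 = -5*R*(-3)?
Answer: 435336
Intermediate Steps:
Z(g) = -g/8
h(r, R) = -6 + 15*R (h(r, R) = -6 - 5*R*(-3) = -6 + 15*R)
(97*(-88))*h(Z(4), -3) = (97*(-88))*(-6 + 15*(-3)) = -8536*(-6 - 45) = -8536*(-51) = 435336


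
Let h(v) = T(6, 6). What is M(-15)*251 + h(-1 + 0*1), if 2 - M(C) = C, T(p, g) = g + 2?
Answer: 4275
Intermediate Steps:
T(p, g) = 2 + g
M(C) = 2 - C
h(v) = 8 (h(v) = 2 + 6 = 8)
M(-15)*251 + h(-1 + 0*1) = (2 - 1*(-15))*251 + 8 = (2 + 15)*251 + 8 = 17*251 + 8 = 4267 + 8 = 4275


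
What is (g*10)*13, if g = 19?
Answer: 2470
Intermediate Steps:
(g*10)*13 = (19*10)*13 = 190*13 = 2470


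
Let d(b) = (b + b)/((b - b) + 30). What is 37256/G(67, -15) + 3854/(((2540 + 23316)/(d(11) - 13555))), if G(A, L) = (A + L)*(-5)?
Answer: -545445319/252096 ≈ -2163.6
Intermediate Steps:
d(b) = b/15 (d(b) = (2*b)/(0 + 30) = (2*b)/30 = (2*b)*(1/30) = b/15)
G(A, L) = -5*A - 5*L
37256/G(67, -15) + 3854/(((2540 + 23316)/(d(11) - 13555))) = 37256/(-5*67 - 5*(-15)) + 3854/(((2540 + 23316)/((1/15)*11 - 13555))) = 37256/(-335 + 75) + 3854/((25856/(11/15 - 13555))) = 37256/(-260) + 3854/((25856/(-203314/15))) = 37256*(-1/260) + 3854/((25856*(-15/203314))) = -9314/65 + 3854/(-193920/101657) = -9314/65 + 3854*(-101657/193920) = -9314/65 - 195893039/96960 = -545445319/252096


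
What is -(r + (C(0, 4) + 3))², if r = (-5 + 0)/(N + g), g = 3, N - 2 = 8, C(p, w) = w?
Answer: -7396/169 ≈ -43.763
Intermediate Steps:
N = 10 (N = 2 + 8 = 10)
r = -5/13 (r = (-5 + 0)/(10 + 3) = -5/13 ≈ -0.38462)
-(r + (C(0, 4) + 3))² = -(-5/13 + (4 + 3))² = -(-5/13 + 7)² = -(86/13)² = -1*7396/169 = -7396/169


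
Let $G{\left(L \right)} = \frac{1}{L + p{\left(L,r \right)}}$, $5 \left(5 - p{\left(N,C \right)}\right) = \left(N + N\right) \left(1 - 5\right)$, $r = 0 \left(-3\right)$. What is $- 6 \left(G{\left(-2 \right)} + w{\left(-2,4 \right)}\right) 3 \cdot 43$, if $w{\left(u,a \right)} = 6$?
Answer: $-774$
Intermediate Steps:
$r = 0$
$p{\left(N,C \right)} = 5 + \frac{8 N}{5}$ ($p{\left(N,C \right)} = 5 - \frac{\left(N + N\right) \left(1 - 5\right)}{5} = 5 - \frac{2 N \left(-4\right)}{5} = 5 - \frac{\left(-8\right) N}{5} = 5 + \frac{8 N}{5}$)
$G{\left(L \right)} = \frac{1}{5 + \frac{13 L}{5}}$ ($G{\left(L \right)} = \frac{1}{L + \left(5 + \frac{8 L}{5}\right)} = \frac{1}{5 + \frac{13 L}{5}}$)
$- 6 \left(G{\left(-2 \right)} + w{\left(-2,4 \right)}\right) 3 \cdot 43 = - 6 \left(\frac{5}{25 + 13 \left(-2\right)} + 6\right) 3 \cdot 43 = - 6 \left(\frac{5}{25 - 26} + 6\right) 3 \cdot 43 = - 6 \left(\frac{5}{-1} + 6\right) 3 \cdot 43 = - 6 \left(5 \left(-1\right) + 6\right) 3 \cdot 43 = - 6 \left(-5 + 6\right) 3 \cdot 43 = - 6 \cdot 1 \cdot 3 \cdot 43 = \left(-6\right) 3 \cdot 43 = \left(-18\right) 43 = -774$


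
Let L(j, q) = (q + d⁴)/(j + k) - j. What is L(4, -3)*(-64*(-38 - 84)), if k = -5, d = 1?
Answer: -15616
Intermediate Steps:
L(j, q) = -j + (1 + q)/(-5 + j) (L(j, q) = (q + 1⁴)/(j - 5) - j = (q + 1)/(-5 + j) - j = (1 + q)/(-5 + j) - j = -j + (1 + q)/(-5 + j))
L(4, -3)*(-64*(-38 - 84)) = ((1 - 3 - 1*4² + 5*4)/(-5 + 4))*(-64*(-38 - 84)) = ((1 - 3 - 1*16 + 20)/(-1))*(-64*(-122)) = -(1 - 3 - 16 + 20)*7808 = -1*2*7808 = -2*7808 = -15616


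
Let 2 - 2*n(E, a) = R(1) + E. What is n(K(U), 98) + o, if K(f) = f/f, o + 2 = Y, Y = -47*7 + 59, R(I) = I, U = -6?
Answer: -272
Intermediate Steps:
Y = -270 (Y = -329 + 59 = -270)
o = -272 (o = -2 - 270 = -272)
K(f) = 1
n(E, a) = ½ - E/2 (n(E, a) = 1 - (1 + E)/2 = 1 + (-½ - E/2) = ½ - E/2)
n(K(U), 98) + o = (½ - ½*1) - 272 = (½ - ½) - 272 = 0 - 272 = -272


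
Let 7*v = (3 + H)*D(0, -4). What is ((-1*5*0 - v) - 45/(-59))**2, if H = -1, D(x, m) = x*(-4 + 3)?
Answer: 2025/3481 ≈ 0.58173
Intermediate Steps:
D(x, m) = -x (D(x, m) = x*(-1) = -x)
v = 0 (v = ((3 - 1)*(-1*0))/7 = (2*0)/7 = (1/7)*0 = 0)
((-1*5*0 - v) - 45/(-59))**2 = ((-1*5*0 - 1*0) - 45/(-59))**2 = ((-5*0 + 0) - 45*(-1/59))**2 = ((0 + 0) + 45/59)**2 = (0 + 45/59)**2 = (45/59)**2 = 2025/3481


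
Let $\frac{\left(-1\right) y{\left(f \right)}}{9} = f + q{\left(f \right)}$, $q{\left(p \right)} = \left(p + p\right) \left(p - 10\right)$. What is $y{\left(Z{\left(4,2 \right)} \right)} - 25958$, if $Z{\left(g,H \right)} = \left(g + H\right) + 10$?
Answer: $-27830$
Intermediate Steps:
$Z{\left(g,H \right)} = 10 + H + g$ ($Z{\left(g,H \right)} = \left(H + g\right) + 10 = 10 + H + g$)
$q{\left(p \right)} = 2 p \left(-10 + p\right)$
$y{\left(f \right)} = - 9 f - 18 f \left(-10 + f\right)$ ($y{\left(f \right)} = - 9 \left(f + 2 f \left(-10 + f\right)\right) = - 9 f - 18 f \left(-10 + f\right)$)
$y{\left(Z{\left(4,2 \right)} \right)} - 25958 = 9 \left(10 + 2 + 4\right) \left(19 - 2 \left(10 + 2 + 4\right)\right) - 25958 = 9 \cdot 16 \left(19 - 32\right) - 25958 = 9 \cdot 16 \left(-13\right) - 25958 = -1872 - 25958 = -27830$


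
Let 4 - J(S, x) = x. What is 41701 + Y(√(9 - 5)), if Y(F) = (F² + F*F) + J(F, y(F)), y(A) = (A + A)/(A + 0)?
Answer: 41711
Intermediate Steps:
y(A) = 2 (y(A) = (2*A)/A = 2)
J(S, x) = 4 - x
Y(F) = 2 + 2*F² (Y(F) = (F² + F*F) + (4 - 1*2) = (F² + F²) + (4 - 2) = 2*F² + 2 = 2 + 2*F²)
41701 + Y(√(9 - 5)) = 41701 + (2 + 2*(√(9 - 5))²) = 41701 + (2 + 2*(√4)²) = 41701 + (2 + 2*2²) = 41701 + (2 + 2*4) = 41701 + (2 + 8) = 41701 + 10 = 41711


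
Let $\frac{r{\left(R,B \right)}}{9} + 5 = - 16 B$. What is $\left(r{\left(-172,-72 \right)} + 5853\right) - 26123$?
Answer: $-9947$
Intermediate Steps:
$r{\left(R,B \right)} = -45 - 144 B$ ($r{\left(R,B \right)} = -45 + 9 \left(- 16 B\right) = -45 - 144 B$)
$\left(r{\left(-172,-72 \right)} + 5853\right) - 26123 = \left(\left(-45 - -10368\right) + 5853\right) - 26123 = \left(\left(-45 + 10368\right) + 5853\right) - 26123 = \left(10323 + 5853\right) - 26123 = 16176 - 26123 = -9947$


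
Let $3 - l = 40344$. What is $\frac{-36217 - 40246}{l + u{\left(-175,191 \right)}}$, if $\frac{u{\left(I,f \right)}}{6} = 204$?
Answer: $\frac{76463}{39117} \approx 1.9547$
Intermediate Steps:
$l = -40341$ ($l = 3 - 40344 = -40341$)
$u{\left(I,f \right)} = 1224$ ($u{\left(I,f \right)} = 6 \cdot 204 = 1224$)
$\frac{-36217 - 40246}{l + u{\left(-175,191 \right)}} = \frac{-36217 - 40246}{-40341 + 1224} = - \frac{76463}{-39117} = \left(-76463\right) \left(- \frac{1}{39117}\right) = \frac{76463}{39117}$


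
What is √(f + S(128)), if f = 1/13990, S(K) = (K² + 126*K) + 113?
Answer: √6385368276490/13990 ≈ 180.62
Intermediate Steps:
S(K) = 113 + K² + 126*K
f = 1/13990 ≈ 7.1480e-5
√(f + S(128)) = √(1/13990 + (113 + 128² + 126*128)) = √(1/13990 + (113 + 16384 + 16128)) = √(1/13990 + 32625) = √(456423751/13990) = √6385368276490/13990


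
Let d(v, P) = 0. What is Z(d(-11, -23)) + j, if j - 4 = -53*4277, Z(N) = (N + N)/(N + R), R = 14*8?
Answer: -226677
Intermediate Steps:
R = 112
Z(N) = 2*N/(112 + N) (Z(N) = (N + N)/(N + 112) = (2*N)/(112 + N) = 2*N/(112 + N))
j = -226677 (j = 4 - 53*4277 = 4 - 226681 = -226677)
Z(d(-11, -23)) + j = 2*0/(112 + 0) - 226677 = 2*0/112 - 226677 = 2*0*(1/112) - 226677 = 0 - 226677 = -226677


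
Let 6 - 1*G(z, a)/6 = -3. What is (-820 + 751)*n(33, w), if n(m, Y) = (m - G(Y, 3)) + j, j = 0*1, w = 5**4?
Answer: 1449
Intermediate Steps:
w = 625
G(z, a) = 54 (G(z, a) = 36 - 6*(-3) = 36 + 18 = 54)
j = 0
n(m, Y) = -54 + m (n(m, Y) = (m - 1*54) + 0 = (m - 54) + 0 = (-54 + m) + 0 = -54 + m)
(-820 + 751)*n(33, w) = (-820 + 751)*(-54 + 33) = -69*(-21) = 1449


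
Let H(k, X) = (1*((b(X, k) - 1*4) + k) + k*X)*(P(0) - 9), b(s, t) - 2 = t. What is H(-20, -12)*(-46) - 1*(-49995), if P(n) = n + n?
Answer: 131967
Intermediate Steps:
P(n) = 2*n
b(s, t) = 2 + t
H(k, X) = 18 - 18*k - 9*X*k (H(k, X) = (1*(((2 + k) - 1*4) + k) + k*X)*(2*0 - 9) = (1*(((2 + k) - 4) + k) + X*k)*(0 - 9) = (1*((-2 + k) + k) + X*k)*(-9) = (1*(-2 + 2*k) + X*k)*(-9) = ((-2 + 2*k) + X*k)*(-9) = (-2 + 2*k + X*k)*(-9) = 18 - 18*k - 9*X*k)
H(-20, -12)*(-46) - 1*(-49995) = (18 - 18*(-20) - 9*(-12)*(-20))*(-46) - 1*(-49995) = (18 + 360 - 2160)*(-46) + 49995 = -1782*(-46) + 49995 = 81972 + 49995 = 131967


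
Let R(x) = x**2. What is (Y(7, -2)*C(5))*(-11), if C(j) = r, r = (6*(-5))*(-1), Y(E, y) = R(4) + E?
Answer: -7590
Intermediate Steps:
Y(E, y) = 16 + E (Y(E, y) = 4**2 + E = 16 + E)
r = 30 (r = -30*(-1) = 30)
C(j) = 30
(Y(7, -2)*C(5))*(-11) = ((16 + 7)*30)*(-11) = (23*30)*(-11) = 690*(-11) = -7590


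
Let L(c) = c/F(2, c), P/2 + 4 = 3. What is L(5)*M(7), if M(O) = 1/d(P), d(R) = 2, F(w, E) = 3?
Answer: ⅚ ≈ 0.83333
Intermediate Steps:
P = -2 (P = -8 + 2*3 = -8 + 6 = -2)
L(c) = c/3
M(O) = ½ (M(O) = 1/2 = ½)
L(5)*M(7) = ((⅓)*5)*(½) = (5/3)*(½) = ⅚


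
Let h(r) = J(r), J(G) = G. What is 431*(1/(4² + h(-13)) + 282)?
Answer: 365057/3 ≈ 1.2169e+5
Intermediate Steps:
h(r) = r
431*(1/(4² + h(-13)) + 282) = 431*(1/(4² - 13) + 282) = 431*(1/(16 - 13) + 282) = 431*(1/3 + 282) = 431*(⅓ + 282) = 431*(847/3) = 365057/3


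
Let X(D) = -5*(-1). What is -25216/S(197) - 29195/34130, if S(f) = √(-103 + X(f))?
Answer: -5839/6826 + 12608*I*√2/7 ≈ -0.85541 + 2547.2*I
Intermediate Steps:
X(D) = 5
S(f) = 7*I*√2 (S(f) = √(-103 + 5) = √(-98) = 7*I*√2)
-25216/S(197) - 29195/34130 = -25216*(-I*√2/14) - 29195/34130 = -(-12608)*I*√2/7 - 29195*1/34130 = 12608*I*√2/7 - 5839/6826 = -5839/6826 + 12608*I*√2/7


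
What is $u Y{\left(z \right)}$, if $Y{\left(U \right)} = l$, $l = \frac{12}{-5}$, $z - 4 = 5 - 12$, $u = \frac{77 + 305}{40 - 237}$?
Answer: $\frac{4584}{985} \approx 4.6538$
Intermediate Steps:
$u = - \frac{382}{197}$ ($u = \frac{382}{-197} = 382 \left(- \frac{1}{197}\right) = - \frac{382}{197} \approx -1.9391$)
$z = -3$ ($z = 4 + \left(5 - 12\right) = 4 - 7 = -3$)
$l = - \frac{12}{5}$ ($l = 12 \left(- \frac{1}{5}\right) = - \frac{12}{5} \approx -2.4$)
$Y{\left(U \right)} = - \frac{12}{5}$
$u Y{\left(z \right)} = \left(- \frac{382}{197}\right) \left(- \frac{12}{5}\right) = \frac{4584}{985}$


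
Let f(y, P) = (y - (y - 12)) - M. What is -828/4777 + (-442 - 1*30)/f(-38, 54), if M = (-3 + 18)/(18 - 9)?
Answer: -6789900/148087 ≈ -45.851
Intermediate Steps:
M = 5/3 (M = 15/9 = 15*(1/9) = 5/3 ≈ 1.6667)
f(y, P) = 31/3 (f(y, P) = (y - (y - 12)) - 1*5/3 = (y - (-12 + y)) - 5/3 = (y + (12 - y)) - 5/3 = 12 - 5/3 = 31/3)
-828/4777 + (-442 - 1*30)/f(-38, 54) = -828/4777 + (-442 - 1*30)/(31/3) = -828*1/4777 + (-442 - 30)*(3/31) = -828/4777 - 472*3/31 = -828/4777 - 1416/31 = -6789900/148087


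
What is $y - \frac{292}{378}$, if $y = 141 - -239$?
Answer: $\frac{71674}{189} \approx 379.23$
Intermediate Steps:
$y = 380$ ($y = 141 + 239 = 380$)
$y - \frac{292}{378} = 380 - \frac{292}{378} = 380 - \frac{146}{189} = \frac{71674}{189}$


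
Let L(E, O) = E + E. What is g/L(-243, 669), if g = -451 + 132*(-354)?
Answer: 47179/486 ≈ 97.076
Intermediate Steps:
L(E, O) = 2*E
g = -47179 (g = -451 - 46728 = -47179)
g/L(-243, 669) = -47179/(2*(-243)) = -47179/(-486) = -47179*(-1/486) = 47179/486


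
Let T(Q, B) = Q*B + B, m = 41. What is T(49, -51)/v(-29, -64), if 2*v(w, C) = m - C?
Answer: -340/7 ≈ -48.571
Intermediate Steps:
T(Q, B) = B + B*Q (T(Q, B) = B*Q + B = B + B*Q)
v(w, C) = 41/2 - C/2 (v(w, C) = (41 - C)/2 = 41/2 - C/2)
T(49, -51)/v(-29, -64) = (-51*(1 + 49))/(41/2 - 1/2*(-64)) = (-51*50)/(41/2 + 32) = -2550/105/2 = -2550*2/105 = -340/7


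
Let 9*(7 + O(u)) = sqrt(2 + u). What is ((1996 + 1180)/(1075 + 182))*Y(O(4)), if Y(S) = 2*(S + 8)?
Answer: 6352/1257 + 6352*sqrt(6)/11313 ≈ 6.4286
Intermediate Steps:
O(u) = -7 + sqrt(2 + u)/9
Y(S) = 16 + 2*S (Y(S) = 2*(8 + S) = 16 + 2*S)
((1996 + 1180)/(1075 + 182))*Y(O(4)) = ((1996 + 1180)/(1075 + 182))*(16 + 2*(-7 + sqrt(2 + 4)/9)) = (3176/1257)*(16 + 2*(-7 + sqrt(6)/9)) = (3176*(1/1257))*(16 + (-14 + 2*sqrt(6)/9)) = 3176*(2 + 2*sqrt(6)/9)/1257 = 6352/1257 + 6352*sqrt(6)/11313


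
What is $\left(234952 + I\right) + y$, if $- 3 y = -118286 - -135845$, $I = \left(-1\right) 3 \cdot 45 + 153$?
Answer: $229117$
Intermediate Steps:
$I = 18$ ($I = \left(-3\right) 45 + 153 = -135 + 153 = 18$)
$y = -5853$ ($y = - \frac{-118286 - -135845}{3} = - \frac{-118286 + 135845}{3} = \left(- \frac{1}{3}\right) 17559 = -5853$)
$\left(234952 + I\right) + y = \left(234952 + 18\right) - 5853 = 234970 - 5853 = 229117$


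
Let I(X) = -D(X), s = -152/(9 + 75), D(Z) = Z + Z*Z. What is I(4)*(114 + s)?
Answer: -47120/21 ≈ -2243.8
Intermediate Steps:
D(Z) = Z + Z²
s = -38/21 (s = -152/84 = -152*1/84 = -38/21 ≈ -1.8095)
I(X) = -X*(1 + X)
I(4)*(114 + s) = (-1*4*(1 + 4))*(114 - 38/21) = -1*4*5*(2356/21) = -20*2356/21 = -47120/21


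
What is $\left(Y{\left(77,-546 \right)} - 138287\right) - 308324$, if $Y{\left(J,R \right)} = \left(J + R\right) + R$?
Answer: $-447626$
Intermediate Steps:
$Y{\left(J,R \right)} = J + 2 R$
$\left(Y{\left(77,-546 \right)} - 138287\right) - 308324 = \left(\left(77 + 2 \left(-546\right)\right) - 138287\right) - 308324 = \left(\left(77 - 1092\right) - 138287\right) - 308324 = \left(-1015 - 138287\right) - 308324 = -139302 - 308324 = -447626$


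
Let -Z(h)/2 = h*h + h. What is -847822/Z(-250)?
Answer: 423911/62250 ≈ 6.8098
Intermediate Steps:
Z(h) = -2*h - 2*h² (Z(h) = -2*(h*h + h) = -2*(h² + h) = -2*(h + h²) = -2*h - 2*h²)
-847822/Z(-250) = -847822*1/(500*(1 - 250)) = -847822/((-2*(-250)*(-249))) = -847822/(-124500) = -847822*(-1/124500) = 423911/62250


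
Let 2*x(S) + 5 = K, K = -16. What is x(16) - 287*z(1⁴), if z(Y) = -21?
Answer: 12033/2 ≈ 6016.5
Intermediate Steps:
x(S) = -21/2 (x(S) = -5/2 + (½)*(-16) = -5/2 - 8 = -21/2)
x(16) - 287*z(1⁴) = -21/2 - 287*(-21) = -21/2 + 6027 = 12033/2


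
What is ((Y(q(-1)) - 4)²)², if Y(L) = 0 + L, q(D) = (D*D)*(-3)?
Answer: 2401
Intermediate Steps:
q(D) = -3*D² (q(D) = D²*(-3) = -3*D²)
Y(L) = L
((Y(q(-1)) - 4)²)² = ((-3*(-1)² - 4)²)² = ((-3*1 - 4)²)² = ((-3 - 4)²)² = ((-7)²)² = 49² = 2401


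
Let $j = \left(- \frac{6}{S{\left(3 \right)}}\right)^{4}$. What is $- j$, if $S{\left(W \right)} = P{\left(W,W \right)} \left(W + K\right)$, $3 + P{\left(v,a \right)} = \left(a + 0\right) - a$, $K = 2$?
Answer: $- \frac{16}{625} \approx -0.0256$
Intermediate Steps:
$P{\left(v,a \right)} = -3$ ($P{\left(v,a \right)} = -3 + \left(\left(a + 0\right) - a\right) = -3 + \left(a - a\right) = -3 + 0 = -3$)
$S{\left(W \right)} = -6 - 3 W$ ($S{\left(W \right)} = - 3 \left(W + 2\right) = - 3 \left(2 + W\right) = -6 - 3 W$)
$j = \frac{16}{625}$ ($j = \left(- \frac{6}{-6 - 9}\right)^{4} = \left(- \frac{6}{-15}\right)^{4} = \left(\left(-6\right) \left(- \frac{1}{15}\right)\right)^{4} = \left(\frac{2}{5}\right)^{4} = \frac{16}{625} \approx 0.0256$)
$- j = \left(-1\right) \frac{16}{625} = - \frac{16}{625}$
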